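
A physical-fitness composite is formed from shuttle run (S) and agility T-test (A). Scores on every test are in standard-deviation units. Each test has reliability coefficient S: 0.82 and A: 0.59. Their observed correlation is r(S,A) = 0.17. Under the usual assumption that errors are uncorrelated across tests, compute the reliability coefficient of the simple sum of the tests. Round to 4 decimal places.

Var(S+A) = 2 + 2·[0.17] = 2 + 0.34 = 2.34.
Because errors are independent across components, Cov(Tᵢ,Tⱼ) = Cov(Xᵢ,Xⱼ); the off-diagonal part of the true-score variance is the same as above.
True-score variance = [0.82 + 0.59] + 0.34 = 1.41 + 0.34 = 1.75.
Reliability = 1.75 / 2.34 = 0.7479.

0.7479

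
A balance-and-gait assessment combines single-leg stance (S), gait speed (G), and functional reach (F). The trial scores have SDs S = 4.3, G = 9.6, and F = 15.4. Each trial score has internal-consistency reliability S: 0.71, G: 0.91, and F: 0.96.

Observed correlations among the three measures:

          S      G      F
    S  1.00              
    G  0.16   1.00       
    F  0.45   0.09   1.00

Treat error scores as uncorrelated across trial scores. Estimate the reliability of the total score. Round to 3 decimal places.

0.948

Var(S+G+F) = 4.3² + 9.6² + 15.4² + 2·[4.3·9.6·0.16 + 4.3·15.4·0.45 + 9.6·15.4·0.09] = 347.81 + 99.4188 = 447.229.
Because errors are independent across components, Cov(Tᵢ,Tⱼ) = Cov(Xᵢ,Xⱼ); the off-diagonal part of the true-score variance is the same as above.
True-score variance = [4.3²·0.71 + 9.6²·0.91 + 15.4²·0.96] + 99.4188 = 324.667 + 99.4188 = 424.086.
Reliability = 424.086 / 447.229 = 0.948.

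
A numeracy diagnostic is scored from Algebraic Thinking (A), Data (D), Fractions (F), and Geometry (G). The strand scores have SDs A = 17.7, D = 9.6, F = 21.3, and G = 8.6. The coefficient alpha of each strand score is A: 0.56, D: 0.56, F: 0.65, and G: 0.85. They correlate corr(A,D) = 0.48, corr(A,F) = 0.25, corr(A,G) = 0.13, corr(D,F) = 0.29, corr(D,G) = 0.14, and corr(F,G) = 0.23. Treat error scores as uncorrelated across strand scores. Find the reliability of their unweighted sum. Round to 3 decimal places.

Var(A+D+F+G) = 17.7² + 9.6² + 21.3² + 8.6² + 2·[17.7·9.6·0.48 + 17.7·21.3·0.25 + 17.7·8.6·0.13 + 9.6·21.3·0.29 + 9.6·8.6·0.14 + 21.3·8.6·0.23] = 933.1 + 617.183 = 1550.28.
With uncorrelated errors the cross-covariances are all true-score covariance, so they carry over unchanged; only the diagonal terms shrink to ρᵢσᵢ².
True-score variance = [17.7²·0.56 + 9.6²·0.56 + 21.3²·0.65 + 8.6²·0.85] + 617.183 = 584.817 + 617.183 = 1202.
Reliability = 1202 / 1550.28 = 0.775.

0.775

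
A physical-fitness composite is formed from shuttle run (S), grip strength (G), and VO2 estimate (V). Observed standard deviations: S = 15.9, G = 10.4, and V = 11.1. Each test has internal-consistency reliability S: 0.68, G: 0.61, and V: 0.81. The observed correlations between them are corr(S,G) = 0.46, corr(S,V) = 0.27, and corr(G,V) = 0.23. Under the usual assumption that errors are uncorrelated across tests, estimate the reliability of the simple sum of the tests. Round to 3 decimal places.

Var(S+G+V) = 15.9² + 10.4² + 11.1² + 2·[15.9·10.4·0.46 + 15.9·11.1·0.27 + 10.4·11.1·0.23] = 484.18 + 300.538 = 784.718.
Because errors are independent across components, Cov(Tᵢ,Tⱼ) = Cov(Xᵢ,Xⱼ); the off-diagonal part of the true-score variance is the same as above.
True-score variance = [15.9²·0.68 + 10.4²·0.61 + 11.1²·0.81] + 300.538 = 337.689 + 300.538 = 638.227.
Reliability = 638.227 / 784.718 = 0.813.

0.813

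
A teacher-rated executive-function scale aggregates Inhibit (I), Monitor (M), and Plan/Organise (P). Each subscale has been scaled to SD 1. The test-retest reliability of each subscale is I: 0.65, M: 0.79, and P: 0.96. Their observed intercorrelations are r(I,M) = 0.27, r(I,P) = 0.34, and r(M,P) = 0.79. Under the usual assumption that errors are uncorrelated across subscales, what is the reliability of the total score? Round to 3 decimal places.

Var(I+M+P) = 3 + 2·[0.27 + 0.34 + 0.79] = 3 + 2.8 = 5.8.
Under uncorrelated errors the observed covariances equal the true-score covariances, so only the own-variance terms attenuate.
True-score variance = [0.65 + 0.79 + 0.96] + 2.8 = 2.4 + 2.8 = 5.2.
Reliability = 5.2 / 5.8 = 0.897.

0.897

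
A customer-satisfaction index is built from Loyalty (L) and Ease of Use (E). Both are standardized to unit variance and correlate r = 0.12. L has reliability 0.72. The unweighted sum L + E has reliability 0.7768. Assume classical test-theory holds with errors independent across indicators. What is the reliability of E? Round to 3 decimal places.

0.780

Var(L+E) = 2 + 2·0.12 = 2.240.
True-score variance = ρ_L + ρ_E + 2·0.12, so 0.7768 = (0.72 + ρ_E + 0.24) / 2.240.
ρ_E = 0.7768·2.240 − 0.72 − 0.24 = 0.780.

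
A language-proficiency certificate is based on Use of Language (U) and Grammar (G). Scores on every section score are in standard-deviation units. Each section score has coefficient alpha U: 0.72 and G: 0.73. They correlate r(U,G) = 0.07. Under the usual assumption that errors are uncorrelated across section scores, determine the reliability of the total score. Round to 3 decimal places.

0.743

Var(U+G) = 2 + 2·[0.07] = 2 + 0.14 = 2.14.
Because errors are independent across components, Cov(Tᵢ,Tⱼ) = Cov(Xᵢ,Xⱼ); the off-diagonal part of the true-score variance is the same as above.
True-score variance = [0.72 + 0.73] + 0.14 = 1.45 + 0.14 = 1.59.
Reliability = 1.59 / 2.14 = 0.743.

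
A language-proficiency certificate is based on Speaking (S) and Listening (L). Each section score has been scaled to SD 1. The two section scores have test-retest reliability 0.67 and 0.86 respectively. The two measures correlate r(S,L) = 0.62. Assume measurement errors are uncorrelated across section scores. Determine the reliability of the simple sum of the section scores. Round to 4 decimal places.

Var(S+L) = 2 + 2·[0.62] = 2 + 1.24 = 3.24.
Because errors are independent across components, Cov(Tᵢ,Tⱼ) = Cov(Xᵢ,Xⱼ); the off-diagonal part of the true-score variance is the same as above.
True-score variance = [0.67 + 0.86] + 1.24 = 1.53 + 1.24 = 2.77.
Reliability = 2.77 / 3.24 = 0.8549.

0.8549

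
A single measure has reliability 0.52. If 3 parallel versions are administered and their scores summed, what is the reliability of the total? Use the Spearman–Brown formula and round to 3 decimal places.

ρ_k = kρ / (1 + (k−1)ρ) = 3·0.52 / (1 + 2·0.52) = 1.560 / 2.040 = 0.765.

0.765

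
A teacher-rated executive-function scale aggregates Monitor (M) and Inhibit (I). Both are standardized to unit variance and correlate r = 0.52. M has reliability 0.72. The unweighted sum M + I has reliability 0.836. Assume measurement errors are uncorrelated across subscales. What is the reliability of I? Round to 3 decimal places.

Var(M+I) = 2 + 2·0.52 = 3.040.
True-score variance = ρ_M + ρ_I + 2·0.52, so 0.836 = (0.72 + ρ_I + 1.04) / 3.040.
ρ_I = 0.836·3.040 − 0.72 − 1.04 = 0.781.

0.781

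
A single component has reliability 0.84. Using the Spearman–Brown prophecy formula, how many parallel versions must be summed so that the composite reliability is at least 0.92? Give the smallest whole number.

k ≥ ρ*(1−ρ₁)/(ρ₁(1−ρ*)) = 0.92·0.16 / (0.84·0.08) = 2.190.
Smallest integer k = 3.

3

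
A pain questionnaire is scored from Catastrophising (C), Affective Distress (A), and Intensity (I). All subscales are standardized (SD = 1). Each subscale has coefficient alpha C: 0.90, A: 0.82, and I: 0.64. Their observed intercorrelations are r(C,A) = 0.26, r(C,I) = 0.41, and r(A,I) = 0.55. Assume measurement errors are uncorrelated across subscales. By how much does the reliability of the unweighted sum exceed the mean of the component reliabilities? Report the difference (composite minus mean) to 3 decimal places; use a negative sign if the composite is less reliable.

Var(sum) = 3 + 2.44 = 5.44; true-score variance = 2.36 + 2.44 = 4.8; composite reliability = 0.8824.
Mean component reliability = 0.7867.
Difference = 0.8824 − 0.7867 = 0.096.

0.096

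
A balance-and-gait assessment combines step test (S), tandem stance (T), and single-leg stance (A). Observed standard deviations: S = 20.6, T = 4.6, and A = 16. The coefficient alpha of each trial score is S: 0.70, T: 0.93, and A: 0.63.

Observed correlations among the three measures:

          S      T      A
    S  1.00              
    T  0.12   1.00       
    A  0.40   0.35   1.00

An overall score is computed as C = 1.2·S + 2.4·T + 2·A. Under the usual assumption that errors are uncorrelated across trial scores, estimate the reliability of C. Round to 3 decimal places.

0.789

Var(C) = 1.2²·20.6² + 2.4²·4.6² + 2²·16² + 2·[2.88·20.6·4.6·0.12 + 2.4·20.6·16·0.40 + 4.8·4.6·16·0.35] = 1756.96 + 945.626 = 2702.59.
Because errors are independent across components, Cov(Tᵢ,Tⱼ) = Cov(Xᵢ,Xⱼ); the off-diagonal part of the true-score variance is the same as above.
True-score variance = [1.2²·20.6²·0.70 + 2.4²·4.6²·0.93 + 2²·16²·0.63] + 945.626 = 1186.22 + 945.626 = 2131.85.
Reliability = 2131.85 / 2702.59 = 0.789.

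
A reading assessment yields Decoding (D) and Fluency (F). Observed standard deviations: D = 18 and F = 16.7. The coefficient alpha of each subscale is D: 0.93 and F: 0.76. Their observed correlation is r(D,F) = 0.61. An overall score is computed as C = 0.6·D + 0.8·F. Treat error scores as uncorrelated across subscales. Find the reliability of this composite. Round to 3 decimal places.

Var(C) = 0.6²·18² + 0.8²·16.7² + 2·[0.48·18·16.7·0.61] = 295.13 + 176.031 = 471.161.
Under uncorrelated errors the observed covariances equal the true-score covariances, so only the own-variance terms attenuate.
True-score variance = [0.6²·18²·0.93 + 0.8²·16.7²·0.76] + 176.031 = 244.127 + 176.031 = 420.159.
Reliability = 420.159 / 471.161 = 0.892.

0.892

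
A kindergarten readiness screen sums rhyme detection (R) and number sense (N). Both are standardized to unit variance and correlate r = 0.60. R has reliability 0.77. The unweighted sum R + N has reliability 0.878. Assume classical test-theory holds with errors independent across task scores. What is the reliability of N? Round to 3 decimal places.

0.840

Var(R+N) = 2 + 2·0.60 = 3.200.
True-score variance = ρ_R + ρ_N + 2·0.60, so 0.878 = (0.77 + ρ_N + 1.20) / 3.200.
ρ_N = 0.878·3.200 − 0.77 − 1.20 = 0.840.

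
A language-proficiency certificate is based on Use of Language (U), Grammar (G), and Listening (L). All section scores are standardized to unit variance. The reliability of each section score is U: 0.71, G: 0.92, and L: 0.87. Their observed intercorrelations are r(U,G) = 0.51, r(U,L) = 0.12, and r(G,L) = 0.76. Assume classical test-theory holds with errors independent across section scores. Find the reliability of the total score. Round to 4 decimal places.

0.9135

Var(U+G+L) = 3 + 2·[0.51 + 0.12 + 0.76] = 3 + 2.78 = 5.78.
Under uncorrelated errors the observed covariances equal the true-score covariances, so only the own-variance terms attenuate.
True-score variance = [0.71 + 0.92 + 0.87] + 2.78 = 2.5 + 2.78 = 5.28.
Reliability = 5.28 / 5.78 = 0.9135.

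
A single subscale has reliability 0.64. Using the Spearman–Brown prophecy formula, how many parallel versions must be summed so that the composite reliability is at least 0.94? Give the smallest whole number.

k ≥ ρ*(1−ρ₁)/(ρ₁(1−ρ*)) = 0.94·0.36 / (0.64·0.06) = 8.812.
Smallest integer k = 9.

9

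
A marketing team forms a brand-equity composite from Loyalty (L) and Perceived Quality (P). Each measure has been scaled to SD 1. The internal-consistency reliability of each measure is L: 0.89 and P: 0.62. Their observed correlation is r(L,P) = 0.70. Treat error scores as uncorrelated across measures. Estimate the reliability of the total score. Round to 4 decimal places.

Var(L+P) = 2 + 2·[0.70] = 2 + 1.4 = 3.4.
Under uncorrelated errors the observed covariances equal the true-score covariances, so only the own-variance terms attenuate.
True-score variance = [0.89 + 0.62] + 1.4 = 1.51 + 1.4 = 2.91.
Reliability = 2.91 / 3.4 = 0.8559.

0.8559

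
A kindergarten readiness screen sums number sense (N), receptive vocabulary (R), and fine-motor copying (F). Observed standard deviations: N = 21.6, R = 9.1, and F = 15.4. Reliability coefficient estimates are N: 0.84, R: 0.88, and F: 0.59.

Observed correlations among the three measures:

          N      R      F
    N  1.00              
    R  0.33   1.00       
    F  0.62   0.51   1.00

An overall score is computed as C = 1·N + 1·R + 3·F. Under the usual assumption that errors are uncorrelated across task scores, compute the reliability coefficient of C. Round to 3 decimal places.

0.786

Var(C) = 21.6² + 9.1² + 3²·15.4² + 2·[21.6·9.1·0.33 + 3·21.6·15.4·0.62 + 3·9.1·15.4·0.51] = 2683.81 + 1795.98 = 4479.79.
Because errors are independent across components, Cov(Tᵢ,Tⱼ) = Cov(Xᵢ,Xⱼ); the off-diagonal part of the true-score variance is the same as above.
True-score variance = [21.6²·0.84 + 9.1²·0.88 + 3²·15.4²·0.59] + 1795.98 = 1724.1 + 1795.98 = 3520.08.
Reliability = 3520.08 / 4479.79 = 0.786.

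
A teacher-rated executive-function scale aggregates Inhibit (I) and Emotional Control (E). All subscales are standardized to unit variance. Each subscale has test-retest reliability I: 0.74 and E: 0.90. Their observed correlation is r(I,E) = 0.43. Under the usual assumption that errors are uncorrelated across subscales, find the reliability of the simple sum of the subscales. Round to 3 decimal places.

Var(I+E) = 2 + 2·[0.43] = 2 + 0.86 = 2.86.
With uncorrelated errors the cross-covariances are all true-score covariance, so they carry over unchanged; only the diagonal terms shrink to ρᵢσᵢ².
True-score variance = [0.74 + 0.90] + 0.86 = 1.64 + 0.86 = 2.5.
Reliability = 2.5 / 2.86 = 0.874.

0.874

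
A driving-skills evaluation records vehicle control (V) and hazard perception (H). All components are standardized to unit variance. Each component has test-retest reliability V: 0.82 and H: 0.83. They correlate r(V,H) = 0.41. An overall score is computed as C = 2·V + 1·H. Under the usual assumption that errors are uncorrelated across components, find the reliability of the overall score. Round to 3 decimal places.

0.866

Var(C) = 2² + 1 + 2·[2·0.41] = 5 + 1.64 = 6.64.
With uncorrelated errors the cross-covariances are all true-score covariance, so they carry over unchanged; only the diagonal terms shrink to ρᵢσᵢ².
True-score variance = [2²·0.82 + 0.83] + 1.64 = 4.11 + 1.64 = 5.75.
Reliability = 5.75 / 6.64 = 0.866.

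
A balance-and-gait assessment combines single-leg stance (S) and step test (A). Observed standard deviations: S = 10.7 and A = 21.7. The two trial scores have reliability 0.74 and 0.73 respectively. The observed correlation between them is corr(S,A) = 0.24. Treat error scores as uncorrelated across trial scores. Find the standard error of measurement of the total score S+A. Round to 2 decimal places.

Var(total) = 585.38 + 111.451 = 696.831.
True-score variance = 428.472 + 111.451 = 539.923, so reliability = 0.7748.
Error variance = 696.831 − 539.923 = 156.908; SEM = √156.908 = 12.53.

12.53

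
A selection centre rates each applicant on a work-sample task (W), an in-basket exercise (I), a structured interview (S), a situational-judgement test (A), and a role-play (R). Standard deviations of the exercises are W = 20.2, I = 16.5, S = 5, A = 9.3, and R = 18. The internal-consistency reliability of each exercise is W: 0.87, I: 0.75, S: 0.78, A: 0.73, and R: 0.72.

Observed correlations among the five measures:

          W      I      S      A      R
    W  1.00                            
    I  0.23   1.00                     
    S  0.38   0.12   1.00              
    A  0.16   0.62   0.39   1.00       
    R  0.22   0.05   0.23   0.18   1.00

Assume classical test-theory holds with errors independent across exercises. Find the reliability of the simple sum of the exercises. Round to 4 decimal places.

0.8762

Var(W+I+S+A+R) = 20.2² + 16.5² + 5² + 9.3² + 18² + 2·[20.2·16.5·0.23 + 20.2·5·0.38 + 20.2·9.3·0.16 + 20.2·18·0.22 + 16.5·5·0.12 + 16.5·9.3·0.62 + 16.5·18·0.05 + 5·9.3·0.39 + 5·18·0.23 + 9.3·18·0.18] = 1115.78 + 827.889 = 1943.67.
Because errors are independent across components, Cov(Tᵢ,Tⱼ) = Cov(Xᵢ,Xⱼ); the off-diagonal part of the true-score variance is the same as above.
True-score variance = [20.2²·0.87 + 16.5²·0.75 + 5²·0.78 + 9.3²·0.73 + 18²·0.72] + 827.889 = 875.1 + 827.889 = 1702.99.
Reliability = 1702.99 / 1943.67 = 0.8762.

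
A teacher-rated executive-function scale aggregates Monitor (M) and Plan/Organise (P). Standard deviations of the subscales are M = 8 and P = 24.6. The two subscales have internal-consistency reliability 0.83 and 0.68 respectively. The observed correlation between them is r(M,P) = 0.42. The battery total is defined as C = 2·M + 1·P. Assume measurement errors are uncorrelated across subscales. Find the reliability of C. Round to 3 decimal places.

0.801

Var(C) = 2²·8² + 24.6² + 2·[2·8·24.6·0.42] = 861.16 + 330.624 = 1191.78.
With uncorrelated errors the cross-covariances are all true-score covariance, so they carry over unchanged; only the diagonal terms shrink to ρᵢσᵢ².
True-score variance = [2²·8²·0.83 + 24.6²·0.68] + 330.624 = 623.989 + 330.624 = 954.613.
Reliability = 954.613 / 1191.78 = 0.801.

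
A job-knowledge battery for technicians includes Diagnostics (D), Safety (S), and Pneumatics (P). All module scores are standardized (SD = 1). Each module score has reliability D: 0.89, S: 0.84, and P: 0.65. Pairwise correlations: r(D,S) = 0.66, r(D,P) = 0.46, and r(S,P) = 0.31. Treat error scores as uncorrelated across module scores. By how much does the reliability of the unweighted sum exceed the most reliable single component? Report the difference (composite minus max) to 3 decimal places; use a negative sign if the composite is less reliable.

0.004

Var(sum) = 3 + 2.86 = 5.86; true-score variance = 2.38 + 2.86 = 5.24; composite reliability = 0.8942.
Max component reliability = 0.8900.
Difference = 0.8942 − 0.8900 = 0.004.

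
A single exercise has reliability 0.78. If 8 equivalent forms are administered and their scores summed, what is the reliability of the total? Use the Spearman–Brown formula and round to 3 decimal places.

0.966

ρ_k = kρ / (1 + (k−1)ρ) = 8·0.78 / (1 + 7·0.78) = 6.240 / 6.460 = 0.966.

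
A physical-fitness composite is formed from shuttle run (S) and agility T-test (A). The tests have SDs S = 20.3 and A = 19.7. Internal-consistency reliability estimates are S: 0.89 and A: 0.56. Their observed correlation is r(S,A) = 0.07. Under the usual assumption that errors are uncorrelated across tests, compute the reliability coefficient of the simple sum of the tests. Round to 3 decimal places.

0.748

Var(S+A) = 20.3² + 19.7² + 2·[20.3·19.7·0.07] = 800.18 + 55.9874 = 856.167.
Because errors are independent across components, Cov(Tᵢ,Tⱼ) = Cov(Xᵢ,Xⱼ); the off-diagonal part of the true-score variance is the same as above.
True-score variance = [20.3²·0.89 + 19.7²·0.56] + 55.9874 = 584.091 + 55.9874 = 640.078.
Reliability = 640.078 / 856.167 = 0.748.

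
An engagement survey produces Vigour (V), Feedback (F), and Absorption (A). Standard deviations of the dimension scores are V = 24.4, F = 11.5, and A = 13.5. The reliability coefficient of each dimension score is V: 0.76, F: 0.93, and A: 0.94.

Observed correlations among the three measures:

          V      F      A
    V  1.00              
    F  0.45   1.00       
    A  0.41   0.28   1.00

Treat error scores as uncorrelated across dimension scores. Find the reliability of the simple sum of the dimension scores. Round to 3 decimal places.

Var(V+F+A) = 24.4² + 11.5² + 13.5² + 2·[24.4·11.5·0.45 + 24.4·13.5·0.41 + 11.5·13.5·0.28] = 909.86 + 609.588 = 1519.45.
Under uncorrelated errors the observed covariances equal the true-score covariances, so only the own-variance terms attenuate.
True-score variance = [24.4²·0.76 + 11.5²·0.93 + 13.5²·0.94] + 609.588 = 746.781 + 609.588 = 1356.37.
Reliability = 1356.37 / 1519.45 = 0.893.

0.893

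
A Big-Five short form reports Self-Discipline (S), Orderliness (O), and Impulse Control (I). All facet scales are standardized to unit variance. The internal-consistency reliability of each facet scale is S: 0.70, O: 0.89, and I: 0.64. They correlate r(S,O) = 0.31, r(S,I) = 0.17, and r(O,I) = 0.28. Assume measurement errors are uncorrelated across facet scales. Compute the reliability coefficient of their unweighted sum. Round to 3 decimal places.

0.830

Var(S+O+I) = 3 + 2·[0.31 + 0.17 + 0.28] = 3 + 1.52 = 4.52.
Under uncorrelated errors the observed covariances equal the true-score covariances, so only the own-variance terms attenuate.
True-score variance = [0.70 + 0.89 + 0.64] + 1.52 = 2.23 + 1.52 = 3.75.
Reliability = 3.75 / 4.52 = 0.830.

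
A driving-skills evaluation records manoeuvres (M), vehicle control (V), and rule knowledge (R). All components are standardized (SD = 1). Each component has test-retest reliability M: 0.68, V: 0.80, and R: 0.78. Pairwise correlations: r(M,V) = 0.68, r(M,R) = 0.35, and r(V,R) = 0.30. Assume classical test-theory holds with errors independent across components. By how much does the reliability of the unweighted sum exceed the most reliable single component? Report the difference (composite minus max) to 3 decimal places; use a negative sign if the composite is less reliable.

Var(sum) = 3 + 2.66 = 5.66; true-score variance = 2.26 + 2.66 = 4.92; composite reliability = 0.8693.
Max component reliability = 0.8000.
Difference = 0.8693 − 0.8000 = 0.069.

0.069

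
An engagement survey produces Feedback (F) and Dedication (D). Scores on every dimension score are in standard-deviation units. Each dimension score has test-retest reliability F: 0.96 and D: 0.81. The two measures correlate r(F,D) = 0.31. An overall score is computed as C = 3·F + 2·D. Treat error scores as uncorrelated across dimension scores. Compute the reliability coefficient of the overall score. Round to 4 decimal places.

Var(C) = 3² + 2² + 2·[6·0.31] = 13 + 3.72 = 16.72.
With uncorrelated errors the cross-covariances are all true-score covariance, so they carry over unchanged; only the diagonal terms shrink to ρᵢσᵢ².
True-score variance = [3²·0.96 + 2²·0.81] + 3.72 = 11.88 + 3.72 = 15.6.
Reliability = 15.6 / 16.72 = 0.9330.

0.9330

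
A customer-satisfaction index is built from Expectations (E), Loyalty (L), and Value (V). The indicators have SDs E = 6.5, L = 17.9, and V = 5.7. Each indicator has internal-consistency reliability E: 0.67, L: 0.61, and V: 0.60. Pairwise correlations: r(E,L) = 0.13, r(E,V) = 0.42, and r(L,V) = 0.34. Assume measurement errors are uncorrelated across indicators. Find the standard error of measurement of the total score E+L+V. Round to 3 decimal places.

12.325

Var(total) = 395.15 + 130.753 = 525.903.
True-score variance = 243.252 + 130.753 = 374.005, so reliability = 0.7112.
Error variance = 525.903 − 374.005 = 151.898; SEM = √151.898 = 12.325.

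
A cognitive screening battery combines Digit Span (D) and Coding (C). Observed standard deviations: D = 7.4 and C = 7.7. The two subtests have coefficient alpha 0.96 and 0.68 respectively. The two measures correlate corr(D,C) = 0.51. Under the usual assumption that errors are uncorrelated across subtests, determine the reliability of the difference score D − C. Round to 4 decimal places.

0.6216

Var(D−C) = 7.4² + 7.7² − 2·7.4·7.7·0.51 = 114.05 − 58.1196 = 55.9304.
With uncorrelated errors the cross-covariances are all true-score covariance, so they carry over unchanged; only the diagonal terms shrink to ρᵢσᵢ².
True-score variance = [7.4²·0.96 + 7.7²·0.68] − 58.1196 = 92.8868 − 58.1196 = 34.7672.
Reliability = 34.7672 / 55.9304 = 0.6216.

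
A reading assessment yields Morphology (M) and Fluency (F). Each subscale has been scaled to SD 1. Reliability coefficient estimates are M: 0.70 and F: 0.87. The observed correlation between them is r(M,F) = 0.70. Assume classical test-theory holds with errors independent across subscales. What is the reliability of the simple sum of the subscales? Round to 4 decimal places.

Var(M+F) = 2 + 2·[0.70] = 2 + 1.4 = 3.4.
With uncorrelated errors the cross-covariances are all true-score covariance, so they carry over unchanged; only the diagonal terms shrink to ρᵢσᵢ².
True-score variance = [0.70 + 0.87] + 1.4 = 1.57 + 1.4 = 2.97.
Reliability = 2.97 / 3.4 = 0.8735.

0.8735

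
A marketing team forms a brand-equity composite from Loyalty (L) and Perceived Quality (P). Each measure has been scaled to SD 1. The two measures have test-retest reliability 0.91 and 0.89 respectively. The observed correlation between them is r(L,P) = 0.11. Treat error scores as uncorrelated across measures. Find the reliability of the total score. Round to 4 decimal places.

Var(L+P) = 2 + 2·[0.11] = 2 + 0.22 = 2.22.
Under uncorrelated errors the observed covariances equal the true-score covariances, so only the own-variance terms attenuate.
True-score variance = [0.91 + 0.89] + 0.22 = 1.8 + 0.22 = 2.02.
Reliability = 2.02 / 2.22 = 0.9099.

0.9099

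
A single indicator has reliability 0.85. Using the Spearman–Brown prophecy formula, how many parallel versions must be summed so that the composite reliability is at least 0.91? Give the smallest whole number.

2

k ≥ ρ*(1−ρ₁)/(ρ₁(1−ρ*)) = 0.91·0.15 / (0.85·0.09) = 1.784.
Smallest integer k = 2.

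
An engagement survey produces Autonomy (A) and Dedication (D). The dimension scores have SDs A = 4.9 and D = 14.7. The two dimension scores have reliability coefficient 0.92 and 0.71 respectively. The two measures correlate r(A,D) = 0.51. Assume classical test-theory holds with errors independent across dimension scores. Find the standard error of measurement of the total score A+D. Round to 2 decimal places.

8.04

Var(total) = 240.1 + 73.4706 = 313.571.
True-score variance = 175.513 + 73.4706 = 248.984, so reliability = 0.7940.
Error variance = 313.571 − 248.984 = 64.5869; SEM = √64.5869 = 8.04.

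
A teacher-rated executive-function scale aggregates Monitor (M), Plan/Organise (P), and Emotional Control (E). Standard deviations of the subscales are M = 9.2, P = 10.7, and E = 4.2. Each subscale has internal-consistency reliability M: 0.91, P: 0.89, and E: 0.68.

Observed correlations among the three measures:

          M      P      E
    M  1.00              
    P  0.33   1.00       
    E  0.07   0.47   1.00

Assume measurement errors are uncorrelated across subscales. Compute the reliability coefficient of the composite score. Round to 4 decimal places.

0.9215

Var(M+P+E) = 9.2² + 10.7² + 4.2² + 2·[9.2·10.7·0.33 + 9.2·4.2·0.07 + 10.7·4.2·0.47] = 216.77 + 112.624 = 329.394.
With uncorrelated errors the cross-covariances are all true-score covariance, so they carry over unchanged; only the diagonal terms shrink to ρᵢσᵢ².
True-score variance = [9.2²·0.91 + 10.7²·0.89 + 4.2²·0.68] + 112.624 = 190.914 + 112.624 = 303.537.
Reliability = 303.537 / 329.394 = 0.9215.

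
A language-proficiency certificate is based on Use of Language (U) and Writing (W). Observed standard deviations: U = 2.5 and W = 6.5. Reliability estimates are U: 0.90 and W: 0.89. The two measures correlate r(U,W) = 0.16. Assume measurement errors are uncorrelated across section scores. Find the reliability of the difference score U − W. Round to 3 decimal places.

Var(U−W) = 2.5² + 6.5² − 2·2.5·6.5·0.16 = 48.5 − 5.2 = 43.3.
With uncorrelated errors the cross-covariances are all true-score covariance, so they carry over unchanged; only the diagonal terms shrink to ρᵢσᵢ².
True-score variance = [2.5²·0.90 + 6.5²·0.89] − 5.2 = 43.2275 − 5.2 = 38.0275.
Reliability = 38.0275 / 43.3 = 0.878.

0.878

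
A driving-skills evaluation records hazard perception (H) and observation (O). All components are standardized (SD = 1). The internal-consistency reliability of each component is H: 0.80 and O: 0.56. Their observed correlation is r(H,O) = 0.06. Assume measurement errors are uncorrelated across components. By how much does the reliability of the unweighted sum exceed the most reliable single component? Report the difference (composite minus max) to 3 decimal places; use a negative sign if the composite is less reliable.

Var(sum) = 2 + 0.12 = 2.12; true-score variance = 1.36 + 0.12 = 1.48; composite reliability = 0.6981.
Max component reliability = 0.8000.
Difference = 0.6981 − 0.8000 = -0.102.

-0.102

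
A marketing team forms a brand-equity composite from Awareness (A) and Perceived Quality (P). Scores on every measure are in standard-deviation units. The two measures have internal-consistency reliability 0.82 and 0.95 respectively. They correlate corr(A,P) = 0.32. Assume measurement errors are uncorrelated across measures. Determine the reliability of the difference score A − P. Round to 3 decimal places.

Var(A−P) = 1 + 1 − 2·0.32 = 2 − 0.64 = 1.36.
With uncorrelated errors the cross-covariances are all true-score covariance, so they carry over unchanged; only the diagonal terms shrink to ρᵢσᵢ².
True-score variance = [0.82 + 0.95] − 0.64 = 1.77 − 0.64 = 1.13.
Reliability = 1.13 / 1.36 = 0.831.

0.831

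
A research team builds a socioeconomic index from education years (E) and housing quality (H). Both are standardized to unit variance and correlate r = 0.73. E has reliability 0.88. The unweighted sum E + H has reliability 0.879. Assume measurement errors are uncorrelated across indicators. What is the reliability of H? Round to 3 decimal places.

Var(E+H) = 2 + 2·0.73 = 3.460.
True-score variance = ρ_E + ρ_H + 2·0.73, so 0.879 = (0.88 + ρ_H + 1.46) / 3.460.
ρ_H = 0.879·3.460 − 0.88 − 1.46 = 0.701.

0.701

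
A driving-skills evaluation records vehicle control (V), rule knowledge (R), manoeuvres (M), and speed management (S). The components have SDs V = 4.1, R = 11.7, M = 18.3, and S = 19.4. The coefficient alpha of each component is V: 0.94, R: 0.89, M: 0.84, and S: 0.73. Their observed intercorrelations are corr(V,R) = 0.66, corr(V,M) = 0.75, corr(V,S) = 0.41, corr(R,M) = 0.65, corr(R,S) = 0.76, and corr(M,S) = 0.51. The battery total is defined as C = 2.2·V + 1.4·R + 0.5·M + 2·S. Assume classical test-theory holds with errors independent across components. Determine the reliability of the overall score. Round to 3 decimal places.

Var(C) = 2.2²·4.1² + 1.4²·11.7² + 0.5²·18.3² + 2²·19.4² + 2·[3.08·4.1·11.7·0.66 + 1.1·4.1·18.3·0.75 + 4.4·4.1·19.4·0.41 + 0.7·11.7·18.3·0.65 + 2.8·11.7·19.4·0.76 + 18.3·19.4·0.51] = 1938.83 + 2128.79 = 4067.62.
Because errors are independent across components, Cov(Tᵢ,Tⱼ) = Cov(Xᵢ,Xⱼ); the off-diagonal part of the true-score variance is the same as above.
True-score variance = [2.2²·4.1²·0.94 + 1.4²·11.7²·0.89 + 0.5²·18.3²·0.84 + 2²·19.4²·0.73] + 2128.79 = 1484.57 + 2128.79 = 3613.36.
Reliability = 3613.36 / 4067.62 = 0.888.

0.888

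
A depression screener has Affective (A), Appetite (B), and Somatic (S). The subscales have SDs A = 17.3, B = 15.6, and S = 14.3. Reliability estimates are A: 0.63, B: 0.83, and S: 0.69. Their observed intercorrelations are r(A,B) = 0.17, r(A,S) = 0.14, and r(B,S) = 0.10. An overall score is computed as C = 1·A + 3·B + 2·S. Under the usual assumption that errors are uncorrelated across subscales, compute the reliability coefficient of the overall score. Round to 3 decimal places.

0.815

Var(C) = 17.3² + 3²·15.6² + 2²·14.3² + 2·[3·17.3·15.6·0.17 + 2·17.3·14.3·0.14 + 6·15.6·14.3·0.10] = 3307.49 + 681.512 = 3989.
Under uncorrelated errors the observed covariances equal the true-score covariances, so only the own-variance terms attenuate.
True-score variance = [17.3²·0.63 + 3²·15.6²·0.83 + 2²·14.3²·0.69] + 681.512 = 2570.84 + 681.512 = 3252.36.
Reliability = 3252.36 / 3989 = 0.815.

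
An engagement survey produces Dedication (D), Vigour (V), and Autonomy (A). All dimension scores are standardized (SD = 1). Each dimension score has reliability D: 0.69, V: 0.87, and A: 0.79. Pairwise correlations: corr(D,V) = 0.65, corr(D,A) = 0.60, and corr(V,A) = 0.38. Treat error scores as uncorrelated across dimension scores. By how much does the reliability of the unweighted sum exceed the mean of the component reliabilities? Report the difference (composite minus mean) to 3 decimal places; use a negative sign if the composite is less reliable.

0.113

Var(sum) = 3 + 3.26 = 6.26; true-score variance = 2.35 + 3.26 = 5.61; composite reliability = 0.8962.
Mean component reliability = 0.7833.
Difference = 0.8962 − 0.7833 = 0.113.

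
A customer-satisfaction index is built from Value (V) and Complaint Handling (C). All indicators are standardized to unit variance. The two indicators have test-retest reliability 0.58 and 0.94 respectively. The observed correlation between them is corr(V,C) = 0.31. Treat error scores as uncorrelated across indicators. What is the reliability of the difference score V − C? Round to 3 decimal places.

0.652

Var(V−C) = 1 + 1 − 2·0.31 = 2 − 0.62 = 1.38.
Because errors are independent across components, Cov(Tᵢ,Tⱼ) = Cov(Xᵢ,Xⱼ); the off-diagonal part of the true-score variance is the same as above.
True-score variance = [0.58 + 0.94] − 0.62 = 1.52 − 0.62 = 0.9.
Reliability = 0.9 / 1.38 = 0.652.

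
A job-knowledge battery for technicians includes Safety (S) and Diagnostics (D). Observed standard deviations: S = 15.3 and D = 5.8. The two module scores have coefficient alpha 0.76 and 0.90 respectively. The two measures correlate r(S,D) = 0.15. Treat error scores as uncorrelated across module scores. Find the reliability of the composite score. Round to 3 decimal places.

0.798

Var(S+D) = 15.3² + 5.8² + 2·[15.3·5.8·0.15] = 267.73 + 26.622 = 294.352.
With uncorrelated errors the cross-covariances are all true-score covariance, so they carry over unchanged; only the diagonal terms shrink to ρᵢσᵢ².
True-score variance = [15.3²·0.76 + 5.8²·0.90] + 26.622 = 208.184 + 26.622 = 234.806.
Reliability = 234.806 / 294.352 = 0.798.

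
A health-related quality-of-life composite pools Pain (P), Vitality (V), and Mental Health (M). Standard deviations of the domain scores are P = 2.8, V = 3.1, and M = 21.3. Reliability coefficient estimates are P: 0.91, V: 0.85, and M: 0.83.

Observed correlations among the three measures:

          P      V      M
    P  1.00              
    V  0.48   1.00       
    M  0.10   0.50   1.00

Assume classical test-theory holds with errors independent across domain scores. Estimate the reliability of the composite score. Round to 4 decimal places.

Var(P+V+M) = 2.8² + 3.1² + 21.3² + 2·[2.8·3.1·0.48 + 2.8·21.3·0.10 + 3.1·21.3·0.50] = 471.14 + 86.2908 = 557.431.
Because errors are independent across components, Cov(Tᵢ,Tⱼ) = Cov(Xᵢ,Xⱼ); the off-diagonal part of the true-score variance is the same as above.
True-score variance = [2.8²·0.91 + 3.1²·0.85 + 21.3²·0.83] + 86.2908 = 391.866 + 86.2908 = 478.156.
Reliability = 478.156 / 557.431 = 0.8578.

0.8578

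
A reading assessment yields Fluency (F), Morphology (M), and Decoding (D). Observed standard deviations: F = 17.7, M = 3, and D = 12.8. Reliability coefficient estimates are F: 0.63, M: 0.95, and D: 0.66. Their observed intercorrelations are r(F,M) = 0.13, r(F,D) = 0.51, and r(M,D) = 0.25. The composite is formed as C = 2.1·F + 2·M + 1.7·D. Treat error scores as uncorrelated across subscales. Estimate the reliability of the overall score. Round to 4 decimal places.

Var(C) = 2.1²·17.7² + 2²·3² + 1.7²·12.8² + 2·[4.2·17.7·3·0.13 + 3.57·17.7·12.8·0.51 + 3.4·3·12.8·0.25] = 1891.11 + 948.261 = 2839.37.
Because errors are independent across components, Cov(Tᵢ,Tⱼ) = Cov(Xᵢ,Xⱼ); the off-diagonal part of the true-score variance is the same as above.
True-score variance = [2.1²·17.7²·0.63 + 2²·3²·0.95 + 1.7²·12.8²·0.66] + 948.261 = 1217.12 + 948.261 = 2165.38.
Reliability = 2165.38 / 2839.37 = 0.7626.

0.7626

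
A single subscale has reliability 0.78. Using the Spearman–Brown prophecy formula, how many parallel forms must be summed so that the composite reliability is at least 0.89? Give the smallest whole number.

3

k ≥ ρ*(1−ρ₁)/(ρ₁(1−ρ*)) = 0.89·0.22 / (0.78·0.11) = 2.282.
Smallest integer k = 3.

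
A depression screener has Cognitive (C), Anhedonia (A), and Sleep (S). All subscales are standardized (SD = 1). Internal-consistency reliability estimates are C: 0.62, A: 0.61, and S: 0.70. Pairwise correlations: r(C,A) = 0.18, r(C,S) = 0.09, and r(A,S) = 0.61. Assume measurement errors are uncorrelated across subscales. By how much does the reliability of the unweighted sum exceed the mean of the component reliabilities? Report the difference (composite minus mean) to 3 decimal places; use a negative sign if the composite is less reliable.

Var(sum) = 3 + 1.76 = 4.76; true-score variance = 1.93 + 1.76 = 3.69; composite reliability = 0.7752.
Mean component reliability = 0.6433.
Difference = 0.7752 − 0.6433 = 0.132.

0.132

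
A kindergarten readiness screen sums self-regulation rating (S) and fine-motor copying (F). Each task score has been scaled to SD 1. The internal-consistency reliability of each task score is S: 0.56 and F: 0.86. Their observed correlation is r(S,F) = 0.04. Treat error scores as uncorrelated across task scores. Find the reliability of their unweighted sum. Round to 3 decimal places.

Var(S+F) = 2 + 2·[0.04] = 2 + 0.08 = 2.08.
Under uncorrelated errors the observed covariances equal the true-score covariances, so only the own-variance terms attenuate.
True-score variance = [0.56 + 0.86] + 0.08 = 1.42 + 0.08 = 1.5.
Reliability = 1.5 / 2.08 = 0.721.

0.721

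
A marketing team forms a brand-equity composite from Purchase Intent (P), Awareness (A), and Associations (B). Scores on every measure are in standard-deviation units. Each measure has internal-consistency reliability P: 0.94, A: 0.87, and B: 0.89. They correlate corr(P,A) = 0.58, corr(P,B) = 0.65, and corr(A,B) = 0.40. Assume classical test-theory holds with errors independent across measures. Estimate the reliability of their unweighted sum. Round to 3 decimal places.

Var(P+A+B) = 3 + 2·[0.58 + 0.65 + 0.40] = 3 + 3.26 = 6.26.
Under uncorrelated errors the observed covariances equal the true-score covariances, so only the own-variance terms attenuate.
True-score variance = [0.94 + 0.87 + 0.89] + 3.26 = 2.7 + 3.26 = 5.96.
Reliability = 5.96 / 6.26 = 0.952.

0.952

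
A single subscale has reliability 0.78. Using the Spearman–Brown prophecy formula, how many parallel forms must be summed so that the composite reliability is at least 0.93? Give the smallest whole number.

k ≥ ρ*(1−ρ₁)/(ρ₁(1−ρ*)) = 0.93·0.22 / (0.78·0.07) = 3.747.
Smallest integer k = 4.

4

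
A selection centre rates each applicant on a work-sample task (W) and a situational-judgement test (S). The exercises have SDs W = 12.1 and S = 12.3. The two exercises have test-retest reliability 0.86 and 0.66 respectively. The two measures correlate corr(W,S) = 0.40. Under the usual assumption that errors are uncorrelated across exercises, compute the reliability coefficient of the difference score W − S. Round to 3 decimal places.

Var(W−S) = 12.1² + 12.3² − 2·12.1·12.3·0.40 = 297.7 − 119.064 = 178.636.
With uncorrelated errors the cross-covariances are all true-score covariance, so they carry over unchanged; only the diagonal terms shrink to ρᵢσᵢ².
True-score variance = [12.1²·0.86 + 12.3²·0.66] − 119.064 = 225.764 − 119.064 = 106.7.
Reliability = 106.7 / 178.636 = 0.597.

0.597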